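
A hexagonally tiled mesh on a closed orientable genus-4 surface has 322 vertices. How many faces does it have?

164

χ = 2 − 2·4 = -6, and every face is a hexagon so 6F = 2E.
V − E + F = -6 with E = 6F/2 gives 322 − (6/2 − 1)·F = -6, so F = 164 and E = 492.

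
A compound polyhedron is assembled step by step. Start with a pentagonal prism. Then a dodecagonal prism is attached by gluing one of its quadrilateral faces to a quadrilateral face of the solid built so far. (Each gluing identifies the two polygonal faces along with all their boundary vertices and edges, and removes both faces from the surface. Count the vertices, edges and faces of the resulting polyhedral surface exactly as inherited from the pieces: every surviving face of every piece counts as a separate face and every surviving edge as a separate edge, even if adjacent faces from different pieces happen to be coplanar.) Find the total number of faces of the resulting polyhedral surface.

19

A pentagonal prism: V=10, E=15, F=7.
Attach a dodecagonal prism (V=24, E=36, F=14) along a 4-gon: merge 4 vertices and 4 edges, delete both glued faces → V=30, E=47, F=19.
Check: V − E + F = 30 − 47 + 19 = 2.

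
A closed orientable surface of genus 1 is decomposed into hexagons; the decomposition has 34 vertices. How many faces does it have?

χ = 2 − 2·1 = 0, and every face is a hexagon so 6F = 2E.
V − E + F = 0 with E = 6F/2 gives 34 − (6/2 − 1)·F = 0, so F = 17 and E = 51.

17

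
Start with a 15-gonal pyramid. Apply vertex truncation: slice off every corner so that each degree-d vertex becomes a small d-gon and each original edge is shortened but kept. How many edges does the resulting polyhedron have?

90

The base solid has V = 16, E = 30, F = 16.
Truncation replaces each original edge-end by a new vertex, so V′ = 2E = 60.
Each original edge survives, and each old vertex of degree d contributes d new edges; summing degrees gives Σd = 2E, so E′ = E + 2E = 3E = 90.
Each original face survives and each original vertex becomes one new face: F′ = F + V = 32.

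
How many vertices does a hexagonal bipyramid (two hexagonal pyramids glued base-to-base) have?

8

A bipyramid over an n-gon has 2n triangular faces and n + 2 vertices: V = 6 + 2 = 8, E = 3·6 = 18, F = 2·6 = 12.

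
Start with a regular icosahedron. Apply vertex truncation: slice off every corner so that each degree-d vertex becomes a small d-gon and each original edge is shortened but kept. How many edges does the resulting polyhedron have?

90

The base solid has V = 12, E = 30, F = 20.
Truncation replaces each original edge-end by a new vertex, so V′ = 2E = 60.
Each original edge survives, and each old vertex of degree d contributes d new edges; summing degrees gives Σd = 2E, so E′ = E + 2E = 3E = 90.
Each original face survives and each original vertex becomes one new face: F′ = F + V = 32.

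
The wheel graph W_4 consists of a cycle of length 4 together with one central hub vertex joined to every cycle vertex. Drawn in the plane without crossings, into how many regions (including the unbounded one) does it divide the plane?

W_4 has V = 4 + 1 = 5 vertices and E = 2·4 = 8 edges.
By Euler's formula F = 2 − V + E = 2 − 5 + 8 = 5.

5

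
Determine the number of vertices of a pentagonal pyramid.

A pyramid on an n-gon base has one n-gon and n triangles: V = 5 + 1 = 6, E = 2·5 = 10, F = 5 + 1 = 6.

6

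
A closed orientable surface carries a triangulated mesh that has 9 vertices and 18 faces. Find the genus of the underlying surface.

1

Every face is a triangle, so 2E = 3·18 = 54, giving E = 27.
χ = V − E + F = 9 − 27 + 18 = 0.
For a closed orientable surface χ = 2 − 2g, so g = (2 − (0))/2 = 1.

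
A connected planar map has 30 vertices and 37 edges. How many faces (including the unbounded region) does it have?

9

Euler's formula for a connected plane graph: V − E + F = 2, so F = 2 − 30 + 37 = 9.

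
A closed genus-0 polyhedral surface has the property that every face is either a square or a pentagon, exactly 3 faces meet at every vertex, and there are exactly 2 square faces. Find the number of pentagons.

8

Let x be the number of pentagons; then F = 2 + x.
Edge–face incidences: 2E = 4·2 + 5·x = 8 + 5x.
Every vertex has degree 3, so 3V = 2E.
Euler: V − E + F = 2 ⇒ (2E)/3 − E + (2 + x) = 2.
Multiply by 6: 2·(2E) − 3·(2E) + 6·(2 + x) = 12, i.e. 12 + 6x − (8 + 5x) = 12.
Collecting terms: x + 4 = 12, so x = 8.
Then 2E = 8 + 5·8 = 48, so E = 24, V = 2E/3 = 16, F = 2 + 8 = 10.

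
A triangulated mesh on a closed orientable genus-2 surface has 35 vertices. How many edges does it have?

χ = 2 − 2·2 = -2, and every face is a triangle so 3F = 2E.
V − E + F = -2 with E = 3F/2 gives 35 − (3/2 − 1)·F = -2, so F = 74 and E = 111.

111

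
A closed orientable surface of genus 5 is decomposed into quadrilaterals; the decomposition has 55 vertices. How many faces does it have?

63

χ = 2 − 2·5 = -8, and every face is a square so 4F = 2E.
V − E + F = -8 with E = 4F/2 gives 55 − (4/2 − 1)·F = -8, so F = 63 and E = 126.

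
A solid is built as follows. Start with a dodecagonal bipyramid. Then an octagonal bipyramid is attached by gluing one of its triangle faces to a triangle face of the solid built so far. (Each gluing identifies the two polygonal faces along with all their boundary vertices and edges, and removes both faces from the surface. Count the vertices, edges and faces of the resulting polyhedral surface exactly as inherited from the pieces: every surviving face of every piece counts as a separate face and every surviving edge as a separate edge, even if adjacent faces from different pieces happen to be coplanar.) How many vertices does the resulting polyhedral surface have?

21

A dodecagonal bipyramid: V=14, E=36, F=24.
Attach an octagonal bipyramid (V=10, E=24, F=16) along a 3-gon: merge 3 vertices and 3 edges, delete both glued faces → V=21, E=57, F=38.
Check: V − E + F = 21 − 57 + 38 = 2.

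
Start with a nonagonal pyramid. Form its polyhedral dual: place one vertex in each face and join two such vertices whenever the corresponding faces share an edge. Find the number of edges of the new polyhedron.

18

The base solid has V = 10, E = 18, F = 10.
The dual swaps V and F and preserves E: V′ = F = 10, E′ = E = 18, F′ = V = 10.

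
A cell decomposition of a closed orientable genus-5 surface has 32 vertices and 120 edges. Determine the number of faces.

80

For a closed orientable surface of genus 5, χ = 2 − 2·5 = -8.
F = -8 − V + E = -8 − 32 + 120 = 80.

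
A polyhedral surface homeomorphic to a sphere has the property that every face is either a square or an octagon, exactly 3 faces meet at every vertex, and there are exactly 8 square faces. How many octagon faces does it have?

2

Let x be the number of octagons; then F = 8 + x.
Edge–face incidences: 2E = 4·8 + 8·x = 32 + 8x.
Every vertex has degree 3, so 3V = 2E.
Euler: V − E + F = 2 ⇒ (2E)/3 − E + (8 + x) = 2.
Multiply by 6: 2·(2E) − 3·(2E) + 6·(8 + x) = 12, i.e. 48 + 6x − (32 + 8x) = 12.
Collecting terms: −2x + 16 = 12, so −2x = −4, so x = 2.
Then 2E = 32 + 8·2 = 48, so E = 24, V = 2E/3 = 16, F = 8 + 2 = 10.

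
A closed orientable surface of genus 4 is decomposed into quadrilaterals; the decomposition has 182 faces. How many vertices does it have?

176

χ = 2 − 2·4 = -6, and every face is a square so 4F = 2E.
E = 4·182/2 = 364. Then V = -6 + E − F = -6 + 364 − 182 = 176.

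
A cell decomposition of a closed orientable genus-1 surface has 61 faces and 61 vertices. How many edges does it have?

122

For a closed orientable surface of genus 1, χ = 2 − 2·1 = 0.
E = V + F − (0) = 61 + 61 − (0) = 122.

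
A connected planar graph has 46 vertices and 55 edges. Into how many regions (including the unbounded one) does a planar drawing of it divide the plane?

Euler's formula for a connected plane graph: V − E + F = 2, so F = 2 − 46 + 55 = 11.

11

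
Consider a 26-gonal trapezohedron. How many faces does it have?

The n-trapezohedron (dual of the n-antiprism) has V = 2·26 + 2 = 54, E = 4·26 = 104, F = 2·26 = 52.

52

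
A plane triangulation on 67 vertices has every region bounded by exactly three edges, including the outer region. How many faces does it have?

In a plane triangulation 3F = 2E and V − E + F = 2, so F = 2V − 4 = 2·67 − 4 = 130.

130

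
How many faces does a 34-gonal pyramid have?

A pyramid on an n-gon base has one n-gon and n triangles: V = 34 + 1 = 35, E = 2·34 = 68, F = 34 + 1 = 35.

35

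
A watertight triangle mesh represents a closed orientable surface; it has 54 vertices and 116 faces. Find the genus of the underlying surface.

Every face is a triangle, so 2E = 3·116 = 348, giving E = 174.
χ = V − E + F = 54 − 174 + 116 = -4.
For a closed orientable surface χ = 2 − 2g, so g = (2 − (-4))/2 = 3.

3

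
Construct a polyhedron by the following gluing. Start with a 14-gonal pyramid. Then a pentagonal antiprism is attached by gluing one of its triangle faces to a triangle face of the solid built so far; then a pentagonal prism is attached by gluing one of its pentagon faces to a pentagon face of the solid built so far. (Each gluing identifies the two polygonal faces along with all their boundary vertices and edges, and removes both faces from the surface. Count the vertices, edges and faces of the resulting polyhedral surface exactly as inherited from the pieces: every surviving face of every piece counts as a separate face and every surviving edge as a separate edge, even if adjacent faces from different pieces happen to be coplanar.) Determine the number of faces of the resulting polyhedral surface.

30

A 14-gonal pyramid: V=15, E=28, F=15.
Attach a pentagonal antiprism (V=10, E=20, F=12) along a 3-gon: merge 3 vertices and 3 edges, delete both glued faces → V=22, E=45, F=25.
Attach a pentagonal prism (V=10, E=15, F=7) along a 5-gon: merge 5 vertices and 5 edges, delete both glued faces → V=27, E=55, F=30.
Check: V − E + F = 27 − 55 + 30 = 2.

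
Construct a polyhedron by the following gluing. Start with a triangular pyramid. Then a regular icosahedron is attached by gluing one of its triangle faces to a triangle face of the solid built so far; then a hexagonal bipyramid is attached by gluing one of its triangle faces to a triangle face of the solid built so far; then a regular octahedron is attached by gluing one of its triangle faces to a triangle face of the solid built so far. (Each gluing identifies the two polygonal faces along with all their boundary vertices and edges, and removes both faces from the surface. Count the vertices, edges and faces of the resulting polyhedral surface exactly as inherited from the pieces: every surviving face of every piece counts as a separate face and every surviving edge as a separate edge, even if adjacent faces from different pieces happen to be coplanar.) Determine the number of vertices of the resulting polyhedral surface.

21

A triangular pyramid: V=4, E=6, F=4.
Attach a regular icosahedron (V=12, E=30, F=20) along a 3-gon: merge 3 vertices and 3 edges, delete both glued faces → V=13, E=33, F=22.
Attach a hexagonal bipyramid (V=8, E=18, F=12) along a 3-gon: merge 3 vertices and 3 edges, delete both glued faces → V=18, E=48, F=32.
Attach a regular octahedron (V=6, E=12, F=8) along a 3-gon: merge 3 vertices and 3 edges, delete both glued faces → V=21, E=57, F=38.
Check: V − E + F = 21 − 57 + 38 = 2.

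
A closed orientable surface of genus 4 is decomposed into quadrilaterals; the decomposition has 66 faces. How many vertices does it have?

χ = 2 − 2·4 = -6, and every face is a square so 4F = 2E.
E = 4·66/2 = 132. Then V = -6 + E − F = -6 + 132 − 66 = 60.

60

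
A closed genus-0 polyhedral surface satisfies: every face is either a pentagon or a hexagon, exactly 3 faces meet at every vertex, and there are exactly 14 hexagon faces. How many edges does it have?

72

Let x be the number of pentagons; then F = 14 + x.
Edge–face incidences: 2E = 6·14 + 5·x = 84 + 5x.
Every vertex has degree 3, so 3V = 2E.
Euler: V − E + F = 2 ⇒ (2E)/3 − E + (14 + x) = 2.
Multiply by 6: 2·(2E) − 3·(2E) + 6·(14 + x) = 12, i.e. 84 + 6x − (84 + 5x) = 12.
Collecting terms: x = 12.
Then 2E = 84 + 5·12 = 144, so E = 72, V = 2E/3 = 48, F = 14 + 12 = 26.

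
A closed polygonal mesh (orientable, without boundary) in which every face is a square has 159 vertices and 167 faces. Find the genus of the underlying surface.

5

Every face is a square, so 2E = 4·167 = 668, giving E = 334.
χ = V − E + F = 159 − 334 + 167 = -8.
For a closed orientable surface χ = 2 − 2g, so g = (2 − (-8))/2 = 5.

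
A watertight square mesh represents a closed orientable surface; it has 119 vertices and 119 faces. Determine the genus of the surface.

1

Every face is a square, so 2E = 4·119 = 476, giving E = 238.
χ = V − E + F = 119 − 238 + 119 = 0.
For a closed orientable surface χ = 2 − 2g, so g = (2 − (0))/2 = 1.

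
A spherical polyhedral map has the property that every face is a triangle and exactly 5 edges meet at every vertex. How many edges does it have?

30

Each face has 3 edges and each edge borders two faces, so 2E = 3F.
Each vertex has degree 5, so 5V = 2E and hence V = 3F/5.
Euler: V − E + F = 2 ⇒ (3F/5) − (3F/2) + F = 2.
Multiply by 10: (6 − 15 + 10)F = 20, i.e. 1F = 20.
So F = 20, E = 3·20/2 = 30, V = 3·20/5 = 12.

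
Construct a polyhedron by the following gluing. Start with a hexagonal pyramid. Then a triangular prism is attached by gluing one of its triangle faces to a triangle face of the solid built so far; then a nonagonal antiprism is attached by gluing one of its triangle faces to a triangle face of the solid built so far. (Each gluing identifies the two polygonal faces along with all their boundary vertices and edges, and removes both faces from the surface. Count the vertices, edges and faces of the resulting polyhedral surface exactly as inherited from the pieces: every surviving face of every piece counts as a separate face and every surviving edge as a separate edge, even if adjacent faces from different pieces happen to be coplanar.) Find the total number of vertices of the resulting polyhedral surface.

25

A hexagonal pyramid: V=7, E=12, F=7.
Attach a triangular prism (V=6, E=9, F=5) along a 3-gon: merge 3 vertices and 3 edges, delete both glued faces → V=10, E=18, F=10.
Attach a nonagonal antiprism (V=18, E=36, F=20) along a 3-gon: merge 3 vertices and 3 edges, delete both glued faces → V=25, E=51, F=28.
Check: V − E + F = 25 − 51 + 28 = 2.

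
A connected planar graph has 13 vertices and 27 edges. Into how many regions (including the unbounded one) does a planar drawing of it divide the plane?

16

Euler's formula for a connected plane graph: V − E + F = 2, so F = 2 − 13 + 27 = 16.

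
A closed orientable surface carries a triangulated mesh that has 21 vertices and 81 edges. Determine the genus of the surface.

Every face is a triangle and each edge borders two faces, so 3F = 2·81, giving F = 54.
χ = V − E + F = 21 − 81 + 54 = -6.
For a closed orientable surface χ = 2 − 2g, so g = (2 − (-6))/2 = 4.

4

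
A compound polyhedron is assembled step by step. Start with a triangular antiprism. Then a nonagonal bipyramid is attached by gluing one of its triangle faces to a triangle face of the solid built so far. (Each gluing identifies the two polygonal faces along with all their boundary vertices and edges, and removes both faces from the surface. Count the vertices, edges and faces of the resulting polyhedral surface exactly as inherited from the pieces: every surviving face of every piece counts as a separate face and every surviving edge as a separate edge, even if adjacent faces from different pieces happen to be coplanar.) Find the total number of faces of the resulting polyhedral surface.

A triangular antiprism: V=6, E=12, F=8.
Attach a nonagonal bipyramid (V=11, E=27, F=18) along a 3-gon: merge 3 vertices and 3 edges, delete both glued faces → V=14, E=36, F=24.
Check: V − E + F = 14 − 36 + 24 = 2.

24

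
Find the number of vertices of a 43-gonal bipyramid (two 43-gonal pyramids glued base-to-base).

45

A bipyramid over an n-gon has 2n triangular faces and n + 2 vertices: V = 43 + 2 = 45, E = 3·43 = 129, F = 2·43 = 86.
Check: V − E + F = 45 − 129 + 86 = 2.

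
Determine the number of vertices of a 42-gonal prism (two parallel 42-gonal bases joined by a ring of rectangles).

84

A prism on an n-gon has two n-gon bases and n rectangular sides: V = 2·42 = 84, E = 3·42 = 126, F = 42 + 2 = 44.
Check: V − E + F = 84 − 126 + 44 = 2.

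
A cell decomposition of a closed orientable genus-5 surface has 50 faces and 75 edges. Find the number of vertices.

17

For a closed orientable surface of genus 5, χ = 2 − 2·5 = -8.
V = -8 + E − F = -8 + 75 − 50 = 17.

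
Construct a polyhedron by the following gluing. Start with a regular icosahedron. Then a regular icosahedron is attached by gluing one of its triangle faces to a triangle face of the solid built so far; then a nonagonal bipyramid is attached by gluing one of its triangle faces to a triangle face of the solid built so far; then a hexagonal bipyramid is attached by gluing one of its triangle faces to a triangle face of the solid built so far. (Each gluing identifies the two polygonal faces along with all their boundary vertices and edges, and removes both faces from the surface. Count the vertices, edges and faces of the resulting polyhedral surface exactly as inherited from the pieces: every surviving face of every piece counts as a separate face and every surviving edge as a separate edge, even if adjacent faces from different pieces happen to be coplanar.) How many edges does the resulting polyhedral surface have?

A regular icosahedron: V=12, E=30, F=20.
Attach a regular icosahedron (V=12, E=30, F=20) along a 3-gon: merge 3 vertices and 3 edges, delete both glued faces → V=21, E=57, F=38.
Attach a nonagonal bipyramid (V=11, E=27, F=18) along a 3-gon: merge 3 vertices and 3 edges, delete both glued faces → V=29, E=81, F=54.
Attach a hexagonal bipyramid (V=8, E=18, F=12) along a 3-gon: merge 3 vertices and 3 edges, delete both glued faces → V=34, E=96, F=64.
Check: V − E + F = 34 − 96 + 64 = 2.

96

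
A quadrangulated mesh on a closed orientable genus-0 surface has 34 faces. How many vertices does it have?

χ = 2 − 2·0 = 2, and every face is a square so 4F = 2E.
E = 4·34/2 = 68. Then V = 2 + E − F = 2 + 68 − 34 = 36.

36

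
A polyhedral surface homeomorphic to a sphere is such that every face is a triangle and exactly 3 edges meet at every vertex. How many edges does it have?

6

Each face has 3 edges and each edge borders two faces, so 2E = 3F.
Each vertex has degree 3, so 3V = 2E and hence V = 3F/3.
Euler: V − E + F = 2 ⇒ (3F/3) − (3F/2) + F = 2.
Multiply by 6: (6 − 9 + 6)F = 12, i.e. 3F = 12.
So F = 4, E = 3·4/2 = 6, V = 3·4/3 = 4.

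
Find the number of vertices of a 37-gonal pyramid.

38

A pyramid on an n-gon base has one n-gon and n triangles: V = 37 + 1 = 38, E = 2·37 = 74, F = 37 + 1 = 38.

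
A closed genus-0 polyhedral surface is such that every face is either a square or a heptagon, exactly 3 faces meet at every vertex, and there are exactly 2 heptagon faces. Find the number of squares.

Let x be the number of squares; then F = 2 + x.
Edge–face incidences: 2E = 7·2 + 4·x = 14 + 4x.
Every vertex has degree 3, so 3V = 2E.
Euler: V − E + F = 2 ⇒ (2E)/3 − E + (2 + x) = 2.
Multiply by 6: 2·(2E) − 3·(2E) + 6·(2 + x) = 12, i.e. 12 + 6x − (14 + 4x) = 12.
Collecting terms: 2x − 2 = 12, so 2x = 14, so x = 7.
Then 2E = 14 + 4·7 = 42, so E = 21, V = 2E/3 = 14, F = 2 + 7 = 9.

7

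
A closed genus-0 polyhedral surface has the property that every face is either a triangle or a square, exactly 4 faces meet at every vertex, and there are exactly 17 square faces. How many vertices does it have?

Let x be the number of triangles; then F = 17 + x.
Edge–face incidences: 2E = 4·17 + 3·x = 68 + 3x.
Every vertex has degree 4, so 4V = 2E.
Euler: V − E + F = 2 ⇒ (2E)/4 − E + (17 + x) = 2.
Multiply by 8: 2·(2E) − 4·(2E) + 8·(17 + x) = 16, i.e. 136 + 8x − 2·(68 + 3x) = 16.
Collecting terms: 2x = 16, so x = 8.
Then 2E = 68 + 3·8 = 92, so E = 46, V = 2E/4 = 23, F = 17 + 8 = 25.

23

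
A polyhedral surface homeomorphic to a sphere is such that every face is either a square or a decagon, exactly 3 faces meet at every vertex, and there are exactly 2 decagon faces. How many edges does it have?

Let x be the number of squares; then F = 2 + x.
Edge–face incidences: 2E = 10·2 + 4·x = 20 + 4x.
Every vertex has degree 3, so 3V = 2E.
Euler: V − E + F = 2 ⇒ (2E)/3 − E + (2 + x) = 2.
Multiply by 6: 2·(2E) − 3·(2E) + 6·(2 + x) = 12, i.e. 12 + 6x − (20 + 4x) = 12.
Collecting terms: 2x − 8 = 12, so 2x = 20, so x = 10.
Then 2E = 20 + 4·10 = 60, so E = 30, V = 2E/3 = 20, F = 2 + 10 = 12.

30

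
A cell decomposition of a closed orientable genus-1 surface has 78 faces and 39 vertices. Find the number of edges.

For a closed orientable surface of genus 1, χ = 2 − 2·1 = 0.
E = V + F − (0) = 39 + 78 − (0) = 117.

117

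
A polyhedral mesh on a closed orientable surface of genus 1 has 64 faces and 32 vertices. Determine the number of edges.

For a closed orientable surface of genus 1, χ = 2 − 2·1 = 0.
E = V + F − (0) = 32 + 64 − (0) = 96.

96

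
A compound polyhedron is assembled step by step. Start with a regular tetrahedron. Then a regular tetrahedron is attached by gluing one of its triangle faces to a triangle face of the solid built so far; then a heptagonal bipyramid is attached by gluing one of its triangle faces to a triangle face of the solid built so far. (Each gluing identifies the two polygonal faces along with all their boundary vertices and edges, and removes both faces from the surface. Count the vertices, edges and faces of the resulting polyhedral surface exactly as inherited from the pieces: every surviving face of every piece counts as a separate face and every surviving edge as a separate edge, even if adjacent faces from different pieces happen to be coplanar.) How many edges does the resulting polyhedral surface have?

A regular tetrahedron: V=4, E=6, F=4.
Attach a regular tetrahedron (V=4, E=6, F=4) along a 3-gon: merge 3 vertices and 3 edges, delete both glued faces → V=5, E=9, F=6.
Attach a heptagonal bipyramid (V=9, E=21, F=14) along a 3-gon: merge 3 vertices and 3 edges, delete both glued faces → V=11, E=27, F=18.
Check: V − E + F = 11 − 27 + 18 = 2.

27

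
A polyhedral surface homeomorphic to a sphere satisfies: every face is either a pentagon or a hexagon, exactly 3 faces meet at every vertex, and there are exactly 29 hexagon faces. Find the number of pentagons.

Let x be the number of pentagons; then F = 29 + x.
Edge–face incidences: 2E = 6·29 + 5·x = 174 + 5x.
Every vertex has degree 3, so 3V = 2E.
Euler: V − E + F = 2 ⇒ (2E)/3 − E + (29 + x) = 2.
Multiply by 6: 2·(2E) − 3·(2E) + 6·(29 + x) = 12, i.e. 174 + 6x − (174 + 5x) = 12.
Collecting terms: x = 12.
Then 2E = 174 + 5·12 = 234, so E = 117, V = 2E/3 = 78, F = 29 + 12 = 41.

12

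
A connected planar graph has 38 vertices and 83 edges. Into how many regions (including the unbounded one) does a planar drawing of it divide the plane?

Euler's formula for a connected plane graph: V − E + F = 2, so F = 2 − 38 + 83 = 47.

47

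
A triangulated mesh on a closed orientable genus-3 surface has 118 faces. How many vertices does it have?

χ = 2 − 2·3 = -4, and every face is a triangle so 3F = 2E.
E = 3·118/2 = 177. Then V = -4 + E − F = -4 + 177 − 118 = 55.

55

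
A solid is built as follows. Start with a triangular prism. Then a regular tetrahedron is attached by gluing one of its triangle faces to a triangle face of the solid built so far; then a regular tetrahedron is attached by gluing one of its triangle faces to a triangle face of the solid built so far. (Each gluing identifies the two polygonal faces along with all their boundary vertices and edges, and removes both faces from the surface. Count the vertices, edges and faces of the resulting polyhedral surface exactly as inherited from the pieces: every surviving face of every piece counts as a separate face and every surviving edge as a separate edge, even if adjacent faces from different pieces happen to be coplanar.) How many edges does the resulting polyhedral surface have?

A triangular prism: V=6, E=9, F=5.
Attach a regular tetrahedron (V=4, E=6, F=4) along a 3-gon: merge 3 vertices and 3 edges, delete both glued faces → V=7, E=12, F=7.
Attach a regular tetrahedron (V=4, E=6, F=4) along a 3-gon: merge 3 vertices and 3 edges, delete both glued faces → V=8, E=15, F=9.
Check: V − E + F = 8 − 15 + 9 = 2.

15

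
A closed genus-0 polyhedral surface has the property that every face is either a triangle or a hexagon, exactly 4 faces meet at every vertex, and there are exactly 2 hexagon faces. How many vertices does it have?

12

Let x be the number of triangles; then F = 2 + x.
Edge–face incidences: 2E = 6·2 + 3·x = 12 + 3x.
Every vertex has degree 4, so 4V = 2E.
Euler: V − E + F = 2 ⇒ (2E)/4 − E + (2 + x) = 2.
Multiply by 8: 2·(2E) − 4·(2E) + 8·(2 + x) = 16, i.e. 16 + 8x − 2·(12 + 3x) = 16.
Collecting terms: 2x − 8 = 16, so 2x = 24, so x = 12.
Then 2E = 12 + 3·12 = 48, so E = 24, V = 2E/4 = 12, F = 2 + 12 = 14.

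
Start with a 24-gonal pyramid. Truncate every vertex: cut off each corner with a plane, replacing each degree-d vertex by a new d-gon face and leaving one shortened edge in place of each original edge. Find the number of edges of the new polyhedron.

The base solid has V = 25, E = 48, F = 25.
Truncation replaces each original edge-end by a new vertex, so V′ = 2E = 96.
Each original edge survives, and each old vertex of degree d contributes d new edges; summing degrees gives Σd = 2E, so E′ = E + 2E = 3E = 144.
Each original face survives and each original vertex becomes one new face: F′ = F + V = 50.

144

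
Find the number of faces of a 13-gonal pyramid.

A pyramid on an n-gon base has one n-gon and n triangles: V = 13 + 1 = 14, E = 2·13 = 26, F = 13 + 1 = 14.

14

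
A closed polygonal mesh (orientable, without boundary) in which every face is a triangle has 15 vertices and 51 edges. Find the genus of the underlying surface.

2

Every face is a triangle and each edge borders two faces, so 3F = 2·51, giving F = 34.
χ = V − E + F = 15 − 51 + 34 = -2.
For a closed orientable surface χ = 2 − 2g, so g = (2 − (-2))/2 = 2.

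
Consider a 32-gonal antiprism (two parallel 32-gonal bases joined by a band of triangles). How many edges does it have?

128

An antiprism on an n-gon has two n-gon caps and 2n triangles: V = 2·32 = 64, E = 4·32 = 128, F = 2·32 + 2 = 66.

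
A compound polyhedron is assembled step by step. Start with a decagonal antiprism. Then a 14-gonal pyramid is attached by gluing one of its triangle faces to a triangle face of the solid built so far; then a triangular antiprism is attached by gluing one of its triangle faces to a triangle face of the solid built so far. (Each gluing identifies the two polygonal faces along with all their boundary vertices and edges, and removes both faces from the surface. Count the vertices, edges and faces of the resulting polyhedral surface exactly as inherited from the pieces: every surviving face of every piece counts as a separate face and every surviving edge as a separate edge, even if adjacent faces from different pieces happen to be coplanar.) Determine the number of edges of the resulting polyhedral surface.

A decagonal antiprism: V=20, E=40, F=22.
Attach a 14-gonal pyramid (V=15, E=28, F=15) along a 3-gon: merge 3 vertices and 3 edges, delete both glued faces → V=32, E=65, F=35.
Attach a triangular antiprism (V=6, E=12, F=8) along a 3-gon: merge 3 vertices and 3 edges, delete both glued faces → V=35, E=74, F=41.
Check: V − E + F = 35 − 74 + 41 = 2.

74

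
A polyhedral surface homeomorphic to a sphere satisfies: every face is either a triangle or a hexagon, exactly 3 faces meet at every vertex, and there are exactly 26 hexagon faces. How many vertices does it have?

56

Let x be the number of triangles; then F = 26 + x.
Edge–face incidences: 2E = 6·26 + 3·x = 156 + 3x.
Every vertex has degree 3, so 3V = 2E.
Euler: V − E + F = 2 ⇒ (2E)/3 − E + (26 + x) = 2.
Multiply by 6: 2·(2E) − 3·(2E) + 6·(26 + x) = 12, i.e. 156 + 6x − (156 + 3x) = 12.
Collecting terms: 3x = 12, so x = 4.
Then 2E = 156 + 3·4 = 168, so E = 84, V = 2E/3 = 56, F = 26 + 4 = 30.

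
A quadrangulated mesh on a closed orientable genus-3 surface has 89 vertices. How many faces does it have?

χ = 2 − 2·3 = -4, and every face is a square so 4F = 2E.
V − E + F = -4 with E = 4F/2 gives 89 − (4/2 − 1)·F = -4, so F = 93 and E = 186.

93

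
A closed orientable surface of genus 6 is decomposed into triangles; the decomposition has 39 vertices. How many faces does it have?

98

χ = 2 − 2·6 = -10, and every face is a triangle so 3F = 2E.
V − E + F = -10 with E = 3F/2 gives 39 − (3/2 − 1)·F = -10, so F = 98 and E = 147.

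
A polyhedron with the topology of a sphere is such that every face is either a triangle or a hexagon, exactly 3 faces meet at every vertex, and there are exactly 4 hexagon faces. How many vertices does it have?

Let x be the number of triangles; then F = 4 + x.
Edge–face incidences: 2E = 6·4 + 3·x = 24 + 3x.
Every vertex has degree 3, so 3V = 2E.
Euler: V − E + F = 2 ⇒ (2E)/3 − E + (4 + x) = 2.
Multiply by 6: 2·(2E) − 3·(2E) + 6·(4 + x) = 12, i.e. 24 + 6x − (24 + 3x) = 12.
Collecting terms: 3x = 12, so x = 4.
Then 2E = 24 + 3·4 = 36, so E = 18, V = 2E/3 = 12, F = 4 + 4 = 8.

12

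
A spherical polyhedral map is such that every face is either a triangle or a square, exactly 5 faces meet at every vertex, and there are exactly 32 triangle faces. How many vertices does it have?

Let x be the number of squares; then F = 32 + x.
Edge–face incidences: 2E = 3·32 + 4·x = 96 + 4x.
Every vertex has degree 5, so 5V = 2E.
Euler: V − E + F = 2 ⇒ (2E)/5 − E + (32 + x) = 2.
Multiply by 10: 2·(2E) − 5·(2E) + 10·(32 + x) = 20, i.e. 320 + 10x − 3·(96 + 4x) = 20.
Collecting terms: −2x + 32 = 20, so −2x = −12, so x = 6.
Then 2E = 96 + 4·6 = 120, so E = 60, V = 2E/5 = 24, F = 32 + 6 = 38.

24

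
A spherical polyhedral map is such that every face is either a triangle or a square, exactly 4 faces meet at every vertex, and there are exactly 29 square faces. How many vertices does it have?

Let x be the number of triangles; then F = 29 + x.
Edge–face incidences: 2E = 4·29 + 3·x = 116 + 3x.
Every vertex has degree 4, so 4V = 2E.
Euler: V − E + F = 2 ⇒ (2E)/4 − E + (29 + x) = 2.
Multiply by 8: 2·(2E) − 4·(2E) + 8·(29 + x) = 16, i.e. 232 + 8x − 2·(116 + 3x) = 16.
Collecting terms: 2x = 16, so x = 8.
Then 2E = 116 + 3·8 = 140, so E = 70, V = 2E/4 = 35, F = 29 + 8 = 37.

35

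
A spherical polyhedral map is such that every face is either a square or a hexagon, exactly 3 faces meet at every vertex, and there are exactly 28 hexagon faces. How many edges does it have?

96

Let x be the number of squares; then F = 28 + x.
Edge–face incidences: 2E = 6·28 + 4·x = 168 + 4x.
Every vertex has degree 3, so 3V = 2E.
Euler: V − E + F = 2 ⇒ (2E)/3 − E + (28 + x) = 2.
Multiply by 6: 2·(2E) − 3·(2E) + 6·(28 + x) = 12, i.e. 168 + 6x − (168 + 4x) = 12.
Collecting terms: 2x = 12, so x = 6.
Then 2E = 168 + 4·6 = 192, so E = 96, V = 2E/3 = 64, F = 28 + 6 = 34.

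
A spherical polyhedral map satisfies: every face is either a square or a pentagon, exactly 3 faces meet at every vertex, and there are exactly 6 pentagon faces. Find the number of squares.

Let x be the number of squares; then F = 6 + x.
Edge–face incidences: 2E = 5·6 + 4·x = 30 + 4x.
Every vertex has degree 3, so 3V = 2E.
Euler: V − E + F = 2 ⇒ (2E)/3 − E + (6 + x) = 2.
Multiply by 6: 2·(2E) − 3·(2E) + 6·(6 + x) = 12, i.e. 36 + 6x − (30 + 4x) = 12.
Collecting terms: 2x + 6 = 12, so 2x = 6, so x = 3.
Then 2E = 30 + 4·3 = 42, so E = 21, V = 2E/3 = 14, F = 6 + 3 = 9.

3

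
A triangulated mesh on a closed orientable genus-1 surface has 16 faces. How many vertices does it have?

8

χ = 2 − 2·1 = 0, and every face is a triangle so 3F = 2E.
E = 3·16/2 = 24. Then V = 0 + E − F = 0 + 24 − 16 = 8.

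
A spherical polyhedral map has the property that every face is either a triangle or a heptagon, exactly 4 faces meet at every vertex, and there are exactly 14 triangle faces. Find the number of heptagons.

2

Let x be the number of heptagons; then F = 14 + x.
Edge–face incidences: 2E = 3·14 + 7·x = 42 + 7x.
Every vertex has degree 4, so 4V = 2E.
Euler: V − E + F = 2 ⇒ (2E)/4 − E + (14 + x) = 2.
Multiply by 8: 2·(2E) − 4·(2E) + 8·(14 + x) = 16, i.e. 112 + 8x − 2·(42 + 7x) = 16.
Collecting terms: −6x + 28 = 16, so −6x = −12, so x = 2.
Then 2E = 42 + 7·2 = 56, so E = 28, V = 2E/4 = 14, F = 14 + 2 = 16.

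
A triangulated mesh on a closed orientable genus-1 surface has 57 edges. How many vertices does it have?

χ = 2 − 2·1 = 0, and every face is a triangle so 3F = 2E.
F = 2E/3 = 38. Then V = 0 + E − F = 0 + 57 − 38 = 19.

19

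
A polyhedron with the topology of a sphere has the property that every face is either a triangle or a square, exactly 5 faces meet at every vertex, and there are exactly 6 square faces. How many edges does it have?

60

Let x be the number of triangles; then F = 6 + x.
Edge–face incidences: 2E = 4·6 + 3·x = 24 + 3x.
Every vertex has degree 5, so 5V = 2E.
Euler: V − E + F = 2 ⇒ (2E)/5 − E + (6 + x) = 2.
Multiply by 10: 2·(2E) − 5·(2E) + 10·(6 + x) = 20, i.e. 60 + 10x − 3·(24 + 3x) = 20.
Collecting terms: x − 12 = 20, so x = 32.
Then 2E = 24 + 3·32 = 120, so E = 60, V = 2E/5 = 24, F = 6 + 32 = 38.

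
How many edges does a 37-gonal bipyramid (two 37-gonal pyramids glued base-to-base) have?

111

A bipyramid over an n-gon has 2n triangular faces and n + 2 vertices: V = 37 + 2 = 39, E = 3·37 = 111, F = 2·37 = 74.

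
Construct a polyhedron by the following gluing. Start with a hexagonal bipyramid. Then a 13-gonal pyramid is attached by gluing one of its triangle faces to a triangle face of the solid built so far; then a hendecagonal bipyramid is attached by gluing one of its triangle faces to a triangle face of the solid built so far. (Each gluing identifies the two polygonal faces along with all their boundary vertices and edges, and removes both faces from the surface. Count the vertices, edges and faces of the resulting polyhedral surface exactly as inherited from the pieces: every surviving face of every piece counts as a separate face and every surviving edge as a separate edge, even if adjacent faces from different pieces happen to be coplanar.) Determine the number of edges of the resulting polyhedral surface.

A hexagonal bipyramid: V=8, E=18, F=12.
Attach a 13-gonal pyramid (V=14, E=26, F=14) along a 3-gon: merge 3 vertices and 3 edges, delete both glued faces → V=19, E=41, F=24.
Attach a hendecagonal bipyramid (V=13, E=33, F=22) along a 3-gon: merge 3 vertices and 3 edges, delete both glued faces → V=29, E=71, F=44.
Check: V − E + F = 29 − 71 + 44 = 2.

71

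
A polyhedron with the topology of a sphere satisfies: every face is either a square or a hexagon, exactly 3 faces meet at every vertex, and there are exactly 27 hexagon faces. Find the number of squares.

6

Let x be the number of squares; then F = 27 + x.
Edge–face incidences: 2E = 6·27 + 4·x = 162 + 4x.
Every vertex has degree 3, so 3V = 2E.
Euler: V − E + F = 2 ⇒ (2E)/3 − E + (27 + x) = 2.
Multiply by 6: 2·(2E) − 3·(2E) + 6·(27 + x) = 12, i.e. 162 + 6x − (162 + 4x) = 12.
Collecting terms: 2x = 12, so x = 6.
Then 2E = 162 + 4·6 = 186, so E = 93, V = 2E/3 = 62, F = 27 + 6 = 33.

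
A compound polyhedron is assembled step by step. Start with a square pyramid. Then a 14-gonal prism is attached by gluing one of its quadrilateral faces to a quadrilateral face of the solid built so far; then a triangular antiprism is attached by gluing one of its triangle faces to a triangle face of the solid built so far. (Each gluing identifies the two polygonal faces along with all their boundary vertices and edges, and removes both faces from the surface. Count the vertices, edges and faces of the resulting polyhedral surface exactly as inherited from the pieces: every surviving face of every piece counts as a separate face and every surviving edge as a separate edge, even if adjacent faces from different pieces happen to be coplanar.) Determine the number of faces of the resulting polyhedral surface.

25

A square pyramid: V=5, E=8, F=5.
Attach a 14-gonal prism (V=28, E=42, F=16) along a 4-gon: merge 4 vertices and 4 edges, delete both glued faces → V=29, E=46, F=19.
Attach a triangular antiprism (V=6, E=12, F=8) along a 3-gon: merge 3 vertices and 3 edges, delete both glued faces → V=32, E=55, F=25.
Check: V − E + F = 32 − 55 + 25 = 2.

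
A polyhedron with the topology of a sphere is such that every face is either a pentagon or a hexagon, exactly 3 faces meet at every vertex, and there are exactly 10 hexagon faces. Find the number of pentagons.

12

Let x be the number of pentagons; then F = 10 + x.
Edge–face incidences: 2E = 6·10 + 5·x = 60 + 5x.
Every vertex has degree 3, so 3V = 2E.
Euler: V − E + F = 2 ⇒ (2E)/3 − E + (10 + x) = 2.
Multiply by 6: 2·(2E) − 3·(2E) + 6·(10 + x) = 12, i.e. 60 + 6x − (60 + 5x) = 12.
Collecting terms: x = 12.
Then 2E = 60 + 5·12 = 120, so E = 60, V = 2E/3 = 40, F = 10 + 12 = 22.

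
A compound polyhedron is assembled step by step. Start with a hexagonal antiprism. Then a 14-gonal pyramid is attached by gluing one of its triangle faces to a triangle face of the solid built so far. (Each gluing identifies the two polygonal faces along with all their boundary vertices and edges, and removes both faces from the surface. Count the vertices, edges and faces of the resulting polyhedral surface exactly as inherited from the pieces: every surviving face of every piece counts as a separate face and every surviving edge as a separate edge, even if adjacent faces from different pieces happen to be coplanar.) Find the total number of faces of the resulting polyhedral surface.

27

A hexagonal antiprism: V=12, E=24, F=14.
Attach a 14-gonal pyramid (V=15, E=28, F=15) along a 3-gon: merge 3 vertices and 3 edges, delete both glued faces → V=24, E=49, F=27.
Check: V − E + F = 24 − 49 + 27 = 2.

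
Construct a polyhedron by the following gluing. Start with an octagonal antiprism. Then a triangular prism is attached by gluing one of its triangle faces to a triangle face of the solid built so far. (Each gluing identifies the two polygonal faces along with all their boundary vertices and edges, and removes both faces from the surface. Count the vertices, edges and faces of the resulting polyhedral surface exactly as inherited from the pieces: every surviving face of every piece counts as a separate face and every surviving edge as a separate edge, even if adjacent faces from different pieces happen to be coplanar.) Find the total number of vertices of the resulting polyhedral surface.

An octagonal antiprism: V=16, E=32, F=18.
Attach a triangular prism (V=6, E=9, F=5) along a 3-gon: merge 3 vertices and 3 edges, delete both glued faces → V=19, E=38, F=21.
Check: V − E + F = 19 − 38 + 21 = 2.

19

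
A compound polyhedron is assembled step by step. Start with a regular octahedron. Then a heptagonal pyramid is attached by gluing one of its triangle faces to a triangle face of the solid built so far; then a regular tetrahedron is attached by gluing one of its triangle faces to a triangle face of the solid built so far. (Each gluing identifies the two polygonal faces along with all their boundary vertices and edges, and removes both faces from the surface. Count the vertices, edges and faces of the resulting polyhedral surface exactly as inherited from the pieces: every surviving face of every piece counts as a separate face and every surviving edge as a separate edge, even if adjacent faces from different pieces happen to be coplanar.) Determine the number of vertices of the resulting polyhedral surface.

A regular octahedron: V=6, E=12, F=8.
Attach a heptagonal pyramid (V=8, E=14, F=8) along a 3-gon: merge 3 vertices and 3 edges, delete both glued faces → V=11, E=23, F=14.
Attach a regular tetrahedron (V=4, E=6, F=4) along a 3-gon: merge 3 vertices and 3 edges, delete both glued faces → V=12, E=26, F=16.
Check: V − E + F = 12 − 26 + 16 = 2.

12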